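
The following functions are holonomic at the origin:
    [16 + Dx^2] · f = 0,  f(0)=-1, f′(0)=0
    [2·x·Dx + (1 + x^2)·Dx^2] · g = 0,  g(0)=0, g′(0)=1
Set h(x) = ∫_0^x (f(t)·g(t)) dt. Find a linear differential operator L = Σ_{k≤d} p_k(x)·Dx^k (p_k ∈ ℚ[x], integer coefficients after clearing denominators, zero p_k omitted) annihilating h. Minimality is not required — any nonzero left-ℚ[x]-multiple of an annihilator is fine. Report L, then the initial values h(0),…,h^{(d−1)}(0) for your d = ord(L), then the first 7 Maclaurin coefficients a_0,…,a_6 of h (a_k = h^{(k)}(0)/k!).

L = (5440 + 19136·x^2 + 25856·x^4 + 16384·x^6 + 4096·x^8)·Dx + (1152·x + 3200·x^3 + 3072·x^5 + 1024·x^7)·Dx^2 + (612 + 2252·x^2 + 3168·x^4 + 2048·x^6 + 512·x^8)·Dx^3 + (72·x + 200·x^3 + 192·x^5 + 64·x^7)·Dx^4 + (17 + 66·x^2 + 97·x^4 + 64·x^6 + 16·x^8)·Dx^5  (order 5).
h: a_k = 0, 0, -1/2, 0, 25/12, 0, -203/90, …
ICs: h(0) = 0, h′(0) = 0, h′′(0) = -1, h′′′(0) = 0, h′′′′(0) = 50.

f: a_k = -1, 0, 8, 0, -32/3, 0, 256/45, …
g: a_k = 0, 1, 0, -1/3, 0, 1/5, 0, …
h₀=f·g: eliminate ⇒ L₀, order ≤ 2·2.
h=∫₀ˣh₀: take L = L₀·Dx.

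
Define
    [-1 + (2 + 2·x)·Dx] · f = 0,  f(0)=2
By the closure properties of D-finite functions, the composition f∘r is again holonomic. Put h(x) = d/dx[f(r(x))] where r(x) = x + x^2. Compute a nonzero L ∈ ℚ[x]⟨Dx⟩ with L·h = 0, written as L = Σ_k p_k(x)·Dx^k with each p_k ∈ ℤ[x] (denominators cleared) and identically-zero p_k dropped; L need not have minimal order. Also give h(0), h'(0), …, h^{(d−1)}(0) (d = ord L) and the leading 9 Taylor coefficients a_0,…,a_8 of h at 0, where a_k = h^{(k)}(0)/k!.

f: a_k = 2, 1, -1/4, 1/8, -5/64, 7/128, -21/512, 33/1024, -429/16384, …
Change of var in L_f (x↦r) gives L₀.
Differentiate: ansatz ord ≤ ord L₀ ⇒ L.
L = 3 + (-2 - 6·x - 6·x^2 - 4·x^3)·Dx  (order 1).
h: a_k = 1, 3/2, -9/8, 3/16, 75/128, -171/256, 147/1024, 867/2048, -17037/32768, …
ICs: h(0) = 1.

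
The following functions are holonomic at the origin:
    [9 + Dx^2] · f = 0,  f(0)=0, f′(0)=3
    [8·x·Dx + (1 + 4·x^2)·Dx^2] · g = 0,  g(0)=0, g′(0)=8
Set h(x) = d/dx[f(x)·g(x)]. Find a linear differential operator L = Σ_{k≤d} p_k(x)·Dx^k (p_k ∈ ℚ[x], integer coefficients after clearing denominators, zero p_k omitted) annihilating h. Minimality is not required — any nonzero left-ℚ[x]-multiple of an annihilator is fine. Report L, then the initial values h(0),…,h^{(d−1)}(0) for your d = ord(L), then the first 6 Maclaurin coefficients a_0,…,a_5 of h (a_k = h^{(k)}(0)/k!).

f: a_k = 0, 3, 0, -9/2, 0, 81/40, …
g: a_k = 0, 8, 0, -32/3, 0, 128/5, …
Product ⇒ symmetric product L₀, ord ≤ 4.
h₀' ⇒ L via d/dx closure of L₀.
L = (134325 + 1685016·x^2 + 9665136·x^4 + 17604864·x^6 + 22954752·x^8 + 28366848·x^10 + 26873856·x^12) + (77328·x + 1187136·x^3 + 5460480·x^5 + 10782720·x^7 + 14929920·x^9 + 11943936·x^11)·Dx + (17850 + 242160·x^2 + 1468896·x^4 + 3414528·x^6 + 5764608·x^8 + 7630848·x^10 + 5971968·x^12)·Dx^2 + (8592·x + 131904·x^3 + 606720·x^5 + 1198080·x^7 + 1658880·x^9 + 1327104·x^11)·Dx^3 + (325 + 6104·x^2 + 43888·x^4 + 162048·x^6 + 357120·x^8 + 497664·x^10 + 331776·x^12)·Dx^4  (order 4).
h: a_k = 0, 48, 0, -272, 0, 846, …
ICs: h(0) = 0, h′(0) = 48, h′′(0) = 0, h′′′(0) = -1632.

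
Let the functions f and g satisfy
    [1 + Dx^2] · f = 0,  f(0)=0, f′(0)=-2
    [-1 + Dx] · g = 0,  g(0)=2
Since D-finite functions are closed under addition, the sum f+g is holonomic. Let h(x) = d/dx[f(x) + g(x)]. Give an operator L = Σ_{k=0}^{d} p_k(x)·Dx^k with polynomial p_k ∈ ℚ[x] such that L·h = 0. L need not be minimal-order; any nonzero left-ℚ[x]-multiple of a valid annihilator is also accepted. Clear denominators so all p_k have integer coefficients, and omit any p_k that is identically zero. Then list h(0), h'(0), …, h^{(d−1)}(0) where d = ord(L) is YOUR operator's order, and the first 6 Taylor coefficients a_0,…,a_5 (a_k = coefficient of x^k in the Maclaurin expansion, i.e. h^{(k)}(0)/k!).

f: a_k = 0, -2, 0, 1/3, 0, -1/60, …
g: a_k = 2, 2, 1, 1/3, 1/12, 1/60, …
f+g: L₀ = lclm(L_f,L_g), ord ≤ 2+1.
h=h₀': d/dx-closure on L₀ ⇒ L.
L = 1 - Dx + Dx^2 - Dx^3  (order 3).
h: a_k = 0, 2, 2, 1/3, 0, 1/60, …
ICs: h(0) = 0, h′(0) = 2, h′′(0) = 4.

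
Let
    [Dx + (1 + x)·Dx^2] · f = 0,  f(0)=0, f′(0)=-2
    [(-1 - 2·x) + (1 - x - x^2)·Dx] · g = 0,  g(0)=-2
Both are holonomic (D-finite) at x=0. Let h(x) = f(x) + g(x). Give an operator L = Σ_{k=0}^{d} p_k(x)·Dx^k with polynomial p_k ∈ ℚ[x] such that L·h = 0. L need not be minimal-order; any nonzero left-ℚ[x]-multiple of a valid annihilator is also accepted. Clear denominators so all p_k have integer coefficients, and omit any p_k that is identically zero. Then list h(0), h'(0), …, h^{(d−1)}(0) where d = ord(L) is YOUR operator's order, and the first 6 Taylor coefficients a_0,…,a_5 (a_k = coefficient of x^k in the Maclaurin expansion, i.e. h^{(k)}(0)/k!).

L = (-26 - 70·x - 76·x^2 - 36·x^3 - 12·x^4)·Dx + (-16 - 84·x - 160·x^2 - 144·x^3 - 74·x^4 - 20·x^5)·Dx^2 + (5 + 11·x - x^2 - 23·x^3 - 29·x^4 - 17·x^5 - 4·x^6)·Dx^3  (order 3).
h: a_k = -2, -4, -3, -20/3, -19/2, -82/5, …
ICs: h(0) = -2, h′(0) = -4, h′′(0) = -6.

f: a_k = 0, -2, 1, -2/3, 1/2, -2/5, …
g: a_k = -2, -2, -4, -6, -10, -16, …
L₀ := lclm(L_f,L_g); ord L₀ ≤ 2+1.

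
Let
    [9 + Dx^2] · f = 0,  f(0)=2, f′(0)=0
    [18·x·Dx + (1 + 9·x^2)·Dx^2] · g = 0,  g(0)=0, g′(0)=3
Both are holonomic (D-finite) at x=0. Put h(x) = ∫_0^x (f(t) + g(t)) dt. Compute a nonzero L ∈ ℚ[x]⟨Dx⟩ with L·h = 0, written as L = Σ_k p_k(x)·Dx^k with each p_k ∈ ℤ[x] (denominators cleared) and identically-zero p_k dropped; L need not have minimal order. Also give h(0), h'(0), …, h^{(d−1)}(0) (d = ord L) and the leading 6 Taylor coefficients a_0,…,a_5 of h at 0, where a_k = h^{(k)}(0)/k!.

f: a_k = 2, 0, -9, 0, 27/4, 0, …
g: a_k = 0, 3, 0, -9, 0, 243/5, …
Sum ⇒ L₀ = lclm(L_f,L_g) in ℚ(x)⟨Dx⟩.
∫: right-multiply L₀ by Dx.
L = (-1782·x + 20412·x^3 + 13122·x^5)·Dx^2 + (-9 + 567·x^2 + 6561·x^4 + 6561·x^6)·Dx^3 + (-198·x + 2268·x^3 + 1458·x^5)·Dx^4 + (-1 + 63·x^2 + 729·x^4 + 729·x^6)·Dx^5  (order 5).
h: a_k = 0, 2, 3/2, -3, -9/4, 27/20, …
ICs: h(0) = 0, h′(0) = 2, h′′(0) = 3, h′′′(0) = -18, h′′′′(0) = -54.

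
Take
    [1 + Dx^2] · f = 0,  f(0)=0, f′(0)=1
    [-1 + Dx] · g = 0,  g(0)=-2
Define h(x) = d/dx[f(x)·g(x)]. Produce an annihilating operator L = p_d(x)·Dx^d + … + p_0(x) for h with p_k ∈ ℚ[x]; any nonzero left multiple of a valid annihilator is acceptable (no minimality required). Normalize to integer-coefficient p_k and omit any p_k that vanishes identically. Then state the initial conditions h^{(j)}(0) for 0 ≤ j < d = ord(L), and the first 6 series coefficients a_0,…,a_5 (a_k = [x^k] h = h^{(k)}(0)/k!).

L = 2 - 2·Dx + Dx^2  (order 2).
h: a_k = -2, -4, -2, 0, 1/3, 2/15, …
ICs: h(0) = -2, h′(0) = -4.

f: a_k = 0, 1, 0, -1/6, 0, 1/120, …
g: a_k = -2, -2, -1, -1/3, -1/12, -1/60, …
L₀ := L_f ⊗_s L_g (sym. prod.), ord ≤ 2.
Derive L from L₀ (diff closure).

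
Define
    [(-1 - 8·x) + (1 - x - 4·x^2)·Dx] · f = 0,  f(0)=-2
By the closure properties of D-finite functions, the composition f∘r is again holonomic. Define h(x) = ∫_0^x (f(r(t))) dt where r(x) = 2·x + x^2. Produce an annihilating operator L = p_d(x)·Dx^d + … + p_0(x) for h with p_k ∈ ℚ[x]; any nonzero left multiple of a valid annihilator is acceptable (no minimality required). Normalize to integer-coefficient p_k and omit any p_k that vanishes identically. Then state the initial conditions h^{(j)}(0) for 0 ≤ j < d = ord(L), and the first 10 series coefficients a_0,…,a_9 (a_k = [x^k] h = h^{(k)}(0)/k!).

f: a_k = -2, -2, -10, -18, -58, -130, -362, -882, -2330, -5858, …
Substitute x→r, Dx→(1/r')Dx; clear ⇒ L₀.
h=∫₀ˣh₀: take L = L₀·Dx.
L = (2 + 34·x + 48·x^2 + 16·x^3)·Dx + (-1 + 2·x + 17·x^2 + 16·x^3 + 4·x^4)·Dx^2  (order 2).
h: a_k = 0, -2, -2, -14, -46, -1154/5, -3062/3, -34978/7, -24158, -1083754/9, …
ICs: h(0) = 0, h′(0) = -2.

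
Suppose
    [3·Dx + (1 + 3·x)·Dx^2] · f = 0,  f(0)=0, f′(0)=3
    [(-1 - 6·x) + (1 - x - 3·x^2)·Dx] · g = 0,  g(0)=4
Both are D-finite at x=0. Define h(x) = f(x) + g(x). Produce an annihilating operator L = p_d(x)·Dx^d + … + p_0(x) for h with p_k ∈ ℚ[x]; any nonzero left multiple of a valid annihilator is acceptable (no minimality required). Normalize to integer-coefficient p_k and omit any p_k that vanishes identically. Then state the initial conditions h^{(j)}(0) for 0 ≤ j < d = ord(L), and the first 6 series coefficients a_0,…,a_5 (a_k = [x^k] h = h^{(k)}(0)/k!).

L = (-270 - 1422·x - 3780·x^2 - 2916·x^3 - 2916·x^4)·Dx + (-24 - 468·x - 2736·x^2 - 5616·x^3 - 5994·x^4 - 4860·x^5)·Dx^2 + (11 + 79·x + 129·x^2 - 171·x^3 - 783·x^4 - 1377·x^5 - 972·x^6)·Dx^3  (order 3).
h: a_k = 4, 7, 23/2, 37, 223/4, 1043/5, …
ICs: h(0) = 4, h′(0) = 7, h′′(0) = 23.

f: a_k = 0, 3, -9/2, 9, -81/4, 243/5, …
g: a_k = 4, 4, 16, 28, 76, 160, …
f+g: L₀ = lclm(L_f,L_g), ord ≤ 2+1.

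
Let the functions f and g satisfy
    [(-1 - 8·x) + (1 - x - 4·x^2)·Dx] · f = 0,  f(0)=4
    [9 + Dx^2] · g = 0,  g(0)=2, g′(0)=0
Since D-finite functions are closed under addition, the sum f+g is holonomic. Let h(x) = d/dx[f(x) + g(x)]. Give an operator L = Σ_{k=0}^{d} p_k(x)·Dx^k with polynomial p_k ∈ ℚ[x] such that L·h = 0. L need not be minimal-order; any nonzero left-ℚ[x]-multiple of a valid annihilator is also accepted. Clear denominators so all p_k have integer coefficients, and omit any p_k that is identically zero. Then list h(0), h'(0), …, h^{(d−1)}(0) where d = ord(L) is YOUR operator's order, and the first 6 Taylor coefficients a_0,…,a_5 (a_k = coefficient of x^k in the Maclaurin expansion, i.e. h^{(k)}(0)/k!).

f: a_k = 4, 4, 20, 36, 116, 260, …
g: a_k = 2, 0, -9, 0, 27/4, 0, …
Sum ⇒ L₀ = lclm(L_f,L_g) in ℚ(x)⟨Dx⟩.
h=h₀': d/dx-closure on L₀ ⇒ L.
L = (2358 + 13068·x + 57006·x^2 + 38520·x^3 + 83520·x^4 + 31104·x^5 + 41472·x^6) + (-189 - 1413·x + 1251·x^2 + 4203·x^3 + 5580·x^4 + 11952·x^5 + 12096·x^6 + 13824·x^7)·Dx + (262 + 1452·x + 6334·x^2 + 4280·x^3 + 9280·x^4 + 3456·x^5 + 4608·x^6)·Dx^2 + (-21 - 157·x + 139·x^2 + 467·x^3 + 620·x^4 + 1328·x^5 + 1344·x^6 + 1536·x^7)·Dx^3  (order 3).
h: a_k = 4, 22, 108, 491, 1300, 86637/20, …
ICs: h(0) = 4, h′(0) = 22, h′′(0) = 216.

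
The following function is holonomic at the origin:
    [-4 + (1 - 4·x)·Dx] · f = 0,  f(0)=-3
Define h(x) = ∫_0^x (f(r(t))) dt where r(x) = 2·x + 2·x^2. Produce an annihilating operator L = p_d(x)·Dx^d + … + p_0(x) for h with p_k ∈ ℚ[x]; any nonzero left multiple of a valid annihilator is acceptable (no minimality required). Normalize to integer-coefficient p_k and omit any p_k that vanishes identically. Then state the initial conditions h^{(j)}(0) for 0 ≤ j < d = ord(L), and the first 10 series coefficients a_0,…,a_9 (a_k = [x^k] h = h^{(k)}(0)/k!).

f: a_k = -3, -12, -48, -192, -768, -3072, -12288, -49152, -196608, -786432, …
h₀=f(r): pull back L_f along r ⇒ L₀.
h=∫₀ˣh₀: take L = L₀·Dx.
L = (8 + 16·x)·Dx + (-1 + 8·x + 8·x^2)·Dx^2  (order 2).
h: a_k = 0, -3, -12, -72, -480, -17088/5, -25344, -1353216/7, -1505280, -11907072, …
ICs: h(0) = 0, h′(0) = -3.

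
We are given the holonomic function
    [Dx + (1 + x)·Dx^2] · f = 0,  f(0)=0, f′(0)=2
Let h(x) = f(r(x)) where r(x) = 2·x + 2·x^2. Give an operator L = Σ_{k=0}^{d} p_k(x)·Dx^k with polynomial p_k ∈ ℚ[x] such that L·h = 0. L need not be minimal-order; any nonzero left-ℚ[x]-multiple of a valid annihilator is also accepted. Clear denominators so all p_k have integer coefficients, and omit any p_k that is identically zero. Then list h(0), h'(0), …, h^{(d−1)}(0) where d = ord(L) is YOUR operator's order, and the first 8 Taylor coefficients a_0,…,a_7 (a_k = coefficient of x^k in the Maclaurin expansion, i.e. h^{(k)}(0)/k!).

L = (4·x + 4·x^2)·Dx + (1 + 4·x + 6·x^2 + 4·x^3)·Dx^2  (order 2).
h: a_k = 0, 4, 0, -8/3, 4, -16/5, 0, 32/7, …
ICs: h(0) = 0, h′(0) = 4.

f: a_k = 0, 2, -1, 2/3, -1/2, 2/5, -1/3, 2/7, …
Substitute x→r, Dx→(1/r')Dx; clear ⇒ L₀.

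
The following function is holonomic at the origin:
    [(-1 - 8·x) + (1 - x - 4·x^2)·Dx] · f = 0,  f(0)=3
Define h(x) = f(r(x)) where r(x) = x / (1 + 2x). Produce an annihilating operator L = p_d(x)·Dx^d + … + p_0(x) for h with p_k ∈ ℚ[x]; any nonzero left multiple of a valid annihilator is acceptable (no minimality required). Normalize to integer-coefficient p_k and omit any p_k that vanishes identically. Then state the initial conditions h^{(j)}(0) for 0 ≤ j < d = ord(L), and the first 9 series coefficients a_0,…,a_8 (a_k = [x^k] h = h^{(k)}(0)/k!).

f: a_k = 3, 3, 15, 27, 87, 195, 543, 1323, 3495, …
Substitute x→r, Dx→(1/r')Dx; clear ⇒ L₀.
L = (1 + 10·x) + (-1 - 5·x - 4·x^2 + 4·x^3)·Dx  (order 1).
h: a_k = 3, 3, 9, -21, 81, -285, 1017, -3621, 12897, …
ICs: h(0) = 3.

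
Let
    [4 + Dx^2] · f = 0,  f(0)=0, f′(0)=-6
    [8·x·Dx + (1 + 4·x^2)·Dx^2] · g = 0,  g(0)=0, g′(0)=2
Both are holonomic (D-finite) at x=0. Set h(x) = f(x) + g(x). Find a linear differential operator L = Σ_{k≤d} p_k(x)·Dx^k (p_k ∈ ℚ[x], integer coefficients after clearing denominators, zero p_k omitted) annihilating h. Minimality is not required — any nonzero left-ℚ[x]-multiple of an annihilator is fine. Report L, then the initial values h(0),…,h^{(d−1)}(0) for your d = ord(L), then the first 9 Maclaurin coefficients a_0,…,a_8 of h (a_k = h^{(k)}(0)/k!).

f: a_k = 0, -6, 0, 4, 0, -4/5, 0, 8/105, 0, …
g: a_k = 0, 2, 0, -8/3, 0, 32/5, 0, -128/7, 0, …
Sum ⇒ L₀ = lclm(L_f,L_g) in ℚ(x)⟨Dx⟩.
L = (-352·x + 1792·x^3 + 512·x^5)·Dx + (-4 + 112·x^2 + 576·x^4 + 256·x^6)·Dx^2 + (-88·x + 448·x^3 + 128·x^5)·Dx^3 + (-1 + 28·x^2 + 144·x^4 + 64·x^6)·Dx^4  (order 4).
h: a_k = 0, -4, 0, 4/3, 0, 28/5, 0, -1912/105, 0, …
ICs: h(0) = 0, h′(0) = -4, h′′(0) = 0, h′′′(0) = 8.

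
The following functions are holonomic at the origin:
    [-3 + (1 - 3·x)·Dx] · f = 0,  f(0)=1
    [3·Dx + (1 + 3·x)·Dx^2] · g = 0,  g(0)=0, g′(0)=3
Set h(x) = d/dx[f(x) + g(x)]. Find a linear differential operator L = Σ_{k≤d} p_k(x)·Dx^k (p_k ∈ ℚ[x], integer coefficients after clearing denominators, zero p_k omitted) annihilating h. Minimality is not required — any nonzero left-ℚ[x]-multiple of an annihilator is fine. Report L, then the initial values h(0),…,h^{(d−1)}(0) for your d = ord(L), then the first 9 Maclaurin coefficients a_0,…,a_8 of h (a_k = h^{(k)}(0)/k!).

L = (30 + 18·x) + (4 + 48·x + 36·x^2)·Dx + (-1 - x + 9·x^2 + 9·x^3)·Dx^2  (order 2).
h: a_k = 6, 9, 108, 243, 1458, 3645, 17496, 45927, 196830, …
ICs: h(0) = 6, h′(0) = 9.

f: a_k = 1, 3, 9, 27, 81, 243, 729, 2187, 6561, …
g: a_k = 0, 3, -9/2, 9, -81/4, 243/5, -243/2, 2187/7, -6561/8, …
Weyl lclm of L_f,L_g ⇒ L₀ (ord ≤ 3).
h=h₀': d/dx-closure on L₀ ⇒ L.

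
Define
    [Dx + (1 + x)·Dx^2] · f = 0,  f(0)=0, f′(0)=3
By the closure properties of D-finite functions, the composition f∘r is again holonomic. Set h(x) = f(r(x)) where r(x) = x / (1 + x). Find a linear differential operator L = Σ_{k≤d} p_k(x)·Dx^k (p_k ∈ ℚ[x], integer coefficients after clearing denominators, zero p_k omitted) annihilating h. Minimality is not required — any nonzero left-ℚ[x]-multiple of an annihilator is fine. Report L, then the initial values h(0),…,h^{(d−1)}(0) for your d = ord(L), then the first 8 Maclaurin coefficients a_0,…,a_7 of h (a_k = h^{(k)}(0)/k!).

L = (3 + 4·x)·Dx + (1 + 3·x + 2·x^2)·Dx^2  (order 2).
h: a_k = 0, 3, -9/2, 7, -45/4, 93/5, -63/2, 381/7, …
ICs: h(0) = 0, h′(0) = 3.

f: a_k = 0, 3, -3/2, 1, -3/4, 3/5, -1/2, 3/7, …
h₀=f(r): pull back L_f along r ⇒ L₀.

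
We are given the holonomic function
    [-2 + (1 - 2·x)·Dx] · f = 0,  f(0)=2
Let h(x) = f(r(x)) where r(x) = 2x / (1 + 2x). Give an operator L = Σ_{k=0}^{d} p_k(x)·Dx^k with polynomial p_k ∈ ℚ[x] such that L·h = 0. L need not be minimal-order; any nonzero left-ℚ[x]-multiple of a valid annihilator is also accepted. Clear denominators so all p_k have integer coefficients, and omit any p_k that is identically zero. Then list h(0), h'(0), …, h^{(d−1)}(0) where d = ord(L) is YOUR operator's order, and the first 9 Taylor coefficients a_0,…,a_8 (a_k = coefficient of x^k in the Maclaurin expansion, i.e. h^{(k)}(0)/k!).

L = 4 + (-1 + 4·x^2)·Dx  (order 1).
h: a_k = 2, 8, 16, 32, 64, 128, 256, 512, 1024, …
ICs: h(0) = 2.

f: a_k = 2, 4, 8, 16, 32, 64, 128, 256, 512, …
Substitute x→r, Dx→(1/r')Dx; clear ⇒ L₀.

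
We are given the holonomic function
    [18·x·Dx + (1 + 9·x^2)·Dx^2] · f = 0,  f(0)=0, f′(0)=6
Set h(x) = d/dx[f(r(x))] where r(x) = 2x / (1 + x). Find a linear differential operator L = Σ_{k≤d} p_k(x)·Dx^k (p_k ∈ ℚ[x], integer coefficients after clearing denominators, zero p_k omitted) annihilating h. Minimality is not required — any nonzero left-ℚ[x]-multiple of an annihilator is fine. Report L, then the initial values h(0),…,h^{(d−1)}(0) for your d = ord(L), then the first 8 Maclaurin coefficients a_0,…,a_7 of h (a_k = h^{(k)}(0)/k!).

f: a_k = 0, 6, 0, -18, 0, 486/5, 0, -4374/7, …
Change of var in L_f (x↦r) gives L₀.
h=h₀': d/dx-closure on L₀ ⇒ L.
L = (2 + 74·x) + (1 + 2·x + 37·x^2)·Dx  (order 1).
h: a_k = 12, -24, -396, 1680, 11292, -84744, -248316, 3632160, …
ICs: h(0) = 12.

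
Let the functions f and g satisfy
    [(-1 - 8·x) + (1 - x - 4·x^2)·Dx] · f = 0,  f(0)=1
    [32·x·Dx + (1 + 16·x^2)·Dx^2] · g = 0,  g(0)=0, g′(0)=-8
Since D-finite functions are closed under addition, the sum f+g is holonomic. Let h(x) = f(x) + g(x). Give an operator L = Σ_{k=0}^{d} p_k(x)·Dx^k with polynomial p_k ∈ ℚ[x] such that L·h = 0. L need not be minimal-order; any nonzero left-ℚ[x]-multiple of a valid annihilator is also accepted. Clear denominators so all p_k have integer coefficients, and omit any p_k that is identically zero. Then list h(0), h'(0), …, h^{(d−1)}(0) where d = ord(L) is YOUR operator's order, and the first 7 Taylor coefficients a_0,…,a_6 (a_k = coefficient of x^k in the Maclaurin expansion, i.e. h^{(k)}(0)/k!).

L = (-160 + 640·x + 14848·x^2 + 36864·x^3 + 178176·x^4 + 98304·x^6)·Dx + (43 + 336·x + 16·x^2 + 3072·x^3 + 35072·x^4 + 124928·x^5 + 12288·x^6 + 98304·x^7)·Dx^2 + (-5 - 23·x - 272·x^2 - 16·x^3 - 2368·x^4 + 5888·x^5 + 12288·x^6 + 4096·x^7 + 16384·x^8)·Dx^3  (order 3).
h: a_k = 1, -7, 5, 155/3, 29, -1723/5, 181, …
ICs: h(0) = 1, h′(0) = -7, h′′(0) = 10.

f: a_k = 1, 1, 5, 9, 29, 65, 181, …
g: a_k = 0, -8, 0, 128/3, 0, -2048/5, 0, …
Sum ⇒ L₀ = lclm(L_f,L_g) in ℚ(x)⟨Dx⟩.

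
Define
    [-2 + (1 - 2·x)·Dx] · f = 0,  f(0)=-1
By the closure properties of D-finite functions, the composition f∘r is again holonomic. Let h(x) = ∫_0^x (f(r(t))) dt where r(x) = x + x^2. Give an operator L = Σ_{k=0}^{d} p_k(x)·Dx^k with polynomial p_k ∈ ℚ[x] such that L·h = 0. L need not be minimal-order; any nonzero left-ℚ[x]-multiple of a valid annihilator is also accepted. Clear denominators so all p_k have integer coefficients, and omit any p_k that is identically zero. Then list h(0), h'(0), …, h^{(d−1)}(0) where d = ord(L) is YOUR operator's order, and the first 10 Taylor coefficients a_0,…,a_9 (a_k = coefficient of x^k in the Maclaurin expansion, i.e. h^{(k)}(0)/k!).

f: a_k = -1, -2, -4, -8, -16, -32, -64, -128, -256, -512, …
Substitute x→r, Dx→(1/r')Dx; clear ⇒ L₀.
h=∫h₀ ⇒ L = L₀·Dx.
L = (2 + 4·x)·Dx + (-1 + 2·x + 2·x^2)·Dx^2  (order 2).
h: a_k = 0, -1, -1, -2, -4, -44/5, -20, -328/7, -112, -272, …
ICs: h(0) = 0, h′(0) = -1.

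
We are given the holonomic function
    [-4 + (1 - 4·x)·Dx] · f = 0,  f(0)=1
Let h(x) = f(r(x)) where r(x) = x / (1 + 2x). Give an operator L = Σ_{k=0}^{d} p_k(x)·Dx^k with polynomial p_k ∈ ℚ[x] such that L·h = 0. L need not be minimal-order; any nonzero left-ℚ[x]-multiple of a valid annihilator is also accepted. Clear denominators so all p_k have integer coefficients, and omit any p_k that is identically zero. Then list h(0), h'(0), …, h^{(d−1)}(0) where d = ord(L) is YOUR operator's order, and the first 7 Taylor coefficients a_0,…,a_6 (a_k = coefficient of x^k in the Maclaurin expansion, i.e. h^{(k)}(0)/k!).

L = 4 + (-1 + 4·x^2)·Dx  (order 1).
h: a_k = 1, 4, 8, 16, 32, 64, 128, …
ICs: h(0) = 1.

f: a_k = 1, 4, 16, 64, 256, 1024, 4096, …
h₀=f(r): pull back L_f along r ⇒ L₀.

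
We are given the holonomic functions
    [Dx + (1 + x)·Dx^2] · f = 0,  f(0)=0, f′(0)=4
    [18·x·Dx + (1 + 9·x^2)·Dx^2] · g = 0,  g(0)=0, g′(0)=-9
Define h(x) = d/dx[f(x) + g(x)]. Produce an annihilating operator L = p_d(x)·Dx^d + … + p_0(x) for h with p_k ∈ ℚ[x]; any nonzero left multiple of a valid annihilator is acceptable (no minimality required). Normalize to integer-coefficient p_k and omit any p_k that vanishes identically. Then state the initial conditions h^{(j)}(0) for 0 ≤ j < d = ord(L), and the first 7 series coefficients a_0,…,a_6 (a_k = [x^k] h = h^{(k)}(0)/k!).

L = (-18 - 54·x + 486·x^2 + 162·x^3) + (-20 - 36·x + 432·x^2 + 972·x^3 + 324·x^4)·Dx + (-1 + 17·x + 18·x^2 + 162·x^3 + 243·x^4 + 81·x^5)·Dx^2  (order 2).
h: a_k = -5, -4, 85, -4, -725, -4, 6565, …
ICs: h(0) = -5, h′(0) = -4.

f: a_k = 0, 4, -2, 4/3, -1, 4/5, -2/3, …
g: a_k = 0, -9, 0, 27, 0, -729/5, 0, …
Weyl lclm of L_f,L_g ⇒ L₀ (ord ≤ 4).
Differentiate: ansatz ord ≤ ord L₀ ⇒ L.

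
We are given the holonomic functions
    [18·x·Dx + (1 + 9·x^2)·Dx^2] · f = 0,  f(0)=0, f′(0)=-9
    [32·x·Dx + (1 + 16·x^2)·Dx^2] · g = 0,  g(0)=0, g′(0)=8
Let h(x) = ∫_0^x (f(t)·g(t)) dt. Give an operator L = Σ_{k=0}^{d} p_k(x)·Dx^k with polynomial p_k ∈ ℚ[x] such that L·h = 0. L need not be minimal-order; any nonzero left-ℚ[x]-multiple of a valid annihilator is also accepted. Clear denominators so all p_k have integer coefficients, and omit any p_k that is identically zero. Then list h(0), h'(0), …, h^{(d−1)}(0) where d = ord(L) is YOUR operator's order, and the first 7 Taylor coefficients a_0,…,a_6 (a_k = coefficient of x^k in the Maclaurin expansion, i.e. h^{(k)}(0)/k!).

L = (-3456·x - 144000·x^3 - 1327104·x^5 + 4147200·x^7 + 71663616·x^9)·Dx^2 + (-100 - 11532·x^2 - 259200·x^4 - 1161216·x^6 + 14515200·x^8 + 107495424·x^10)·Dx^3 + (-200·x - 7880·x^3 - 86400·x^5 + 194112·x^7 + 8294400·x^9 + 35831808·x^11)·Dx^4 + (-1 - 50·x^2 - 769·x^4 + 110736·x^8 + 1036800·x^10 + 2985984·x^12)·Dx^5  (order 5).
h: a_k = 0, 0, 0, -24, 0, 120, 0, …
ICs: h(0) = 0, h′(0) = 0, h′′(0) = 0, h′′′(0) = -144, h′′′′(0) = 0.

f: a_k = 0, -9, 0, 27, 0, -729/5, 0, …
g: a_k = 0, 8, 0, -128/3, 0, 2048/5, 0, …
f·g: L₀ = L_f ⊗_s L_g, ord ≤ 2·2.
∫: right-multiply L₀ by Dx.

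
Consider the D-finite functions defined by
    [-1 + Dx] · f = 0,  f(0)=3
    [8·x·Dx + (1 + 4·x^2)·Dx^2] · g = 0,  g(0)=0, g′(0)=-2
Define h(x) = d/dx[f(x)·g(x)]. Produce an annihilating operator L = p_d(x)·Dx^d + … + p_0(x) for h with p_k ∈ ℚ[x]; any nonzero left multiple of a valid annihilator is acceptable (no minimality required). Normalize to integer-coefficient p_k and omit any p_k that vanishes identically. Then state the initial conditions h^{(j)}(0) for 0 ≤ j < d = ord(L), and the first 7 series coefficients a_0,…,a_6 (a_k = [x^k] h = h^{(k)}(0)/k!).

L = (-7 - 16·x + 104·x^2 - 64·x^3 + 16·x^4) + (6 + 24·x - 112·x^2 + 96·x^3 - 32·x^4)·Dx + (1 - 8·x + 8·x^2 - 32·x^3 + 16·x^4)·Dx^2  (order 2).
h: a_k = -6, -12, 15, 28, -309/4, -215/2, 12763/40, …
ICs: h(0) = -6, h′(0) = -12.

f: a_k = 3, 3, 3/2, 1/2, 1/8, 1/40, 1/240, …
g: a_k = 0, -2, 0, 8/3, 0, -32/5, 0, …
Sym-product of L_f,L_g gives L₀ (≤ ord 2).
h=h₀': d/dx-closure on L₀ ⇒ L.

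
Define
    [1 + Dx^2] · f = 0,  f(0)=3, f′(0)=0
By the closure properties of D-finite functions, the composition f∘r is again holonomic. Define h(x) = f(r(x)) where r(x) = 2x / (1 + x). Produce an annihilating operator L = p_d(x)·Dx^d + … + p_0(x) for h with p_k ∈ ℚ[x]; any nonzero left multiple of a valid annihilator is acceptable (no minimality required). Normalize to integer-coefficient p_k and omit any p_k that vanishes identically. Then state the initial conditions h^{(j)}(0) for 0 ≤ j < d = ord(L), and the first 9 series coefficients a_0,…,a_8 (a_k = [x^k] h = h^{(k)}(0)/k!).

L = 4 + (2 + 6·x + 6·x^2 + 2·x^3)·Dx + (1 + 4·x + 6·x^2 + 4·x^3 + x^4)·Dx^2  (order 2).
h: a_k = 3, 0, -6, 12, -16, 16, -154/15, -12/5, 2354/105, …
ICs: h(0) = 3, h′(0) = 0.

f: a_k = 3, 0, -3/2, 0, 1/8, 0, -1/240, 0, 1/13440, …
h₀=f(r): pull back L_f along r ⇒ L₀.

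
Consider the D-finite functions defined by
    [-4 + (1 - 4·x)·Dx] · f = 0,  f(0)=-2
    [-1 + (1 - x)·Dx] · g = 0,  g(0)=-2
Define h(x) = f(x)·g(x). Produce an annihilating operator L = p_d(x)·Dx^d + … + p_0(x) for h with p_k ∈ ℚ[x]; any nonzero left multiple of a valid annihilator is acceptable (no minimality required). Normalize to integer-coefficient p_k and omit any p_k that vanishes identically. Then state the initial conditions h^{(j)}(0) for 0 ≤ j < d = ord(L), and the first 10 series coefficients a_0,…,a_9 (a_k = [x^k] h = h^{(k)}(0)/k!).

f: a_k = -2, -8, -32, -128, -512, -2048, -8192, -32768, -131072, -524288, …
g: a_k = -2, -2, -2, -2, -2, -2, -2, -2, -2, -2, …
L₀ := L_f ⊗_s L_g (sym. prod.), ord ≤ 1.
L = (-5 + 8·x) + (1 - 5·x + 4·x^2)·Dx  (order 1).
h: a_k = 4, 20, 84, 340, 1364, 5460, 21844, 87380, 349524, 1398100, …
ICs: h(0) = 4.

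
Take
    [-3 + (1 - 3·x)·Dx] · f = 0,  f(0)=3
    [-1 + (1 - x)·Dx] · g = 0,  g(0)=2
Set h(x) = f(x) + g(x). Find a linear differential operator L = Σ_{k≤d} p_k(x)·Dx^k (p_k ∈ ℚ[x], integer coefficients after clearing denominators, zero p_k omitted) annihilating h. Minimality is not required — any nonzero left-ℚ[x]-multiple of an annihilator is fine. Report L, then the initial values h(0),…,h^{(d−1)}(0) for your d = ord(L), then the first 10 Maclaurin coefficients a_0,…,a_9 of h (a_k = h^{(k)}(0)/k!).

L = -6 + (8 - 12·x)·Dx + (-1 + 4·x - 3·x^2)·Dx^2  (order 2).
h: a_k = 5, 11, 29, 83, 245, 731, 2189, 6563, 19685, 59051, …
ICs: h(0) = 5, h′(0) = 11.

f: a_k = 3, 9, 27, 81, 243, 729, 2187, 6561, 19683, 59049, …
g: a_k = 2, 2, 2, 2, 2, 2, 2, 2, 2, 2, …
Sum ⇒ L₀ = lclm(L_f,L_g) in ℚ(x)⟨Dx⟩.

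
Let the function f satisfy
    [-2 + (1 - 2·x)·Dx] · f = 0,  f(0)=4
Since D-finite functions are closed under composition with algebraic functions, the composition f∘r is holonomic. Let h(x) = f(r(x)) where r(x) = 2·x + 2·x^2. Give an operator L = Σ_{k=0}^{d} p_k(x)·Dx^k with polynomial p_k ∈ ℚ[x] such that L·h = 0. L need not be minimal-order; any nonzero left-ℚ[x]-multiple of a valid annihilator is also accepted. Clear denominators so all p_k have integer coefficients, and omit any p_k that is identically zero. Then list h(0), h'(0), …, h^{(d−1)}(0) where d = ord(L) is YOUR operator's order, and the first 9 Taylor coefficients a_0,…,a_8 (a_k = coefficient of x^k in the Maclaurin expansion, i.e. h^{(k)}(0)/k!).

L = (4 + 8·x) + (-1 + 4·x + 4·x^2)·Dx  (order 1).
h: a_k = 4, 16, 80, 384, 1856, 8960, 43264, 208896, 1008640, …
ICs: h(0) = 4.

f: a_k = 4, 8, 16, 32, 64, 128, 256, 512, 1024, …
Change of var in L_f (x↦r) gives L₀.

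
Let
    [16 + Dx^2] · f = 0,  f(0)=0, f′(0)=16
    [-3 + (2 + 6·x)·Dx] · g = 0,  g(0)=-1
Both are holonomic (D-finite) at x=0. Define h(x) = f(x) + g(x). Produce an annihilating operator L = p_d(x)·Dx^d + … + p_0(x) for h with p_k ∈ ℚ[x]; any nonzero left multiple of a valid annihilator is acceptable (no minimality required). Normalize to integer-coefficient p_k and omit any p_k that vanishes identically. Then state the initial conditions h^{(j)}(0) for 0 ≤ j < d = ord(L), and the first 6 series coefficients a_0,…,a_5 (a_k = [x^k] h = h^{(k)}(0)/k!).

f: a_k = 0, 16, 0, -128/3, 0, 512/15, …
g: a_k = -1, -3/2, 9/8, -27/16, 405/128, -1701/256, …
h₀=f+g: left-lcm gives L₀, ord ≤ 3.
L = (-4368 - 18432·x - 27648·x^2) + (1760 + 17568·x + 55296·x^2 + 55296·x^3)·Dx + (-273 - 1152·x - 1728·x^2)·Dx^2 + (110 + 1098·x + 3456·x^2 + 3456·x^3)·Dx^3  (order 3).
h: a_k = -1, 29/2, 9/8, -2129/48, 405/128, 105557/3840, …
ICs: h(0) = -1, h′(0) = 29/2, h′′(0) = 9/4.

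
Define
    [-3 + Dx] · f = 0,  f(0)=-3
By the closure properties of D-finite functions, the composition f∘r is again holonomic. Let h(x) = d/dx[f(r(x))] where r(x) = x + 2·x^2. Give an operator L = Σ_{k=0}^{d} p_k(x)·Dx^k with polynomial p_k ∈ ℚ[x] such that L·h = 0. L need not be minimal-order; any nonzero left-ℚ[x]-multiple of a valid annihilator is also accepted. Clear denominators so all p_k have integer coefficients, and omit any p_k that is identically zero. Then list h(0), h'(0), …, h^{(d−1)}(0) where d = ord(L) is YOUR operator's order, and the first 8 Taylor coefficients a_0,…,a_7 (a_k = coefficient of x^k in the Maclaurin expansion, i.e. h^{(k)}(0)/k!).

L = (7 + 24·x + 48·x^2) + (-1 - 4·x)·Dx  (order 1).
h: a_k = -9, -63, -405/2, -1161/2, -9963/8, -99549/40, -338661/80, -760671/112, …
ICs: h(0) = -9.

f: a_k = -3, -9, -27/2, -27/2, -81/8, -243/40, -243/80, -729/560, …
f∘r: x↦r, Dx↦Dx/r' in L_f ⇒ L₀.
Derive L from L₀ (diff closure).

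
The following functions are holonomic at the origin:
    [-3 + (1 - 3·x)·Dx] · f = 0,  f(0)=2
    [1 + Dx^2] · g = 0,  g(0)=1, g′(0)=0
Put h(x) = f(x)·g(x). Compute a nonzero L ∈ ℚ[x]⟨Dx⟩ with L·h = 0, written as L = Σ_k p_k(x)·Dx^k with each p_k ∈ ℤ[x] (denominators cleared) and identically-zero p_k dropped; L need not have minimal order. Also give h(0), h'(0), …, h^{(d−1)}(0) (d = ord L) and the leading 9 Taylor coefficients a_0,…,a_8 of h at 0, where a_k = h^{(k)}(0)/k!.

f: a_k = 2, 6, 18, 54, 162, 486, 1458, 4374, 13122, …
g: a_k = 1, 0, -1/2, 0, 1/24, 0, -1/720, 0, 1/40320, …
f·g: L₀ = L_f ⊗_s L_g, ord ≤ 1·2.
L = (-1 + 3·x) + 6·Dx + (-1 + 3·x)·Dx^2  (order 2).
h: a_k = 2, 6, 17, 51, 1837/12, 1837/4, 495989/360, 495989/120, 249978457/20160, …
ICs: h(0) = 2, h′(0) = 6.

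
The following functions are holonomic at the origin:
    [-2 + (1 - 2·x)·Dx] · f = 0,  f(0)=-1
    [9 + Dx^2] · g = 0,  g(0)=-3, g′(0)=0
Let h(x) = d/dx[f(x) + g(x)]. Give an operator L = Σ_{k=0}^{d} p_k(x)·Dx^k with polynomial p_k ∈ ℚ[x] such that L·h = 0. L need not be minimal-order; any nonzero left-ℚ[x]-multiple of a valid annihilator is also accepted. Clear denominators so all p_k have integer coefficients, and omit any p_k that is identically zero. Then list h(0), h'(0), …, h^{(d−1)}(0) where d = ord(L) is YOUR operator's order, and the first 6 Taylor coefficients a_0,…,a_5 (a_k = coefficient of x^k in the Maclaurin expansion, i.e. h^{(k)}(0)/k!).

L = (684 - 432·x + 432·x^2) + (-99 + 306·x - 324·x^2 + 216·x^3)·Dx + (76 - 48·x + 48·x^2)·Dx^2 + (-11 + 34·x - 36·x^2 + 24·x^3)·Dx^3  (order 3).
h: a_k = -2, 19, -24, -209/2, -160, -14631/40, …
ICs: h(0) = -2, h′(0) = 19, h′′(0) = -48.

f: a_k = -1, -2, -4, -8, -16, -32, …
g: a_k = -3, 0, 27/2, 0, -81/8, 0, …
L₀ := lclm(L_f,L_g); ord L₀ ≤ 1+2.
Differentiate: ansatz ord ≤ ord L₀ ⇒ L.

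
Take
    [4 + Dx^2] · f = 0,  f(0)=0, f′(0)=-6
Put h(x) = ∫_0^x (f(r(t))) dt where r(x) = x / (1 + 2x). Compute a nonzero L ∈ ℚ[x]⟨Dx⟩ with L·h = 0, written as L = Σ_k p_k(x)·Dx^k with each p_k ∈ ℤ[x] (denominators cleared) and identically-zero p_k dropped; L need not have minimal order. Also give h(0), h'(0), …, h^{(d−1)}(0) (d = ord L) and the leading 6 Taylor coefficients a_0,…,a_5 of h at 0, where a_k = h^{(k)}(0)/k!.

f: a_k = 0, -6, 0, 4, 0, -4/5, …
f∘r: x↦r, Dx↦Dx/r' in L_f ⇒ L₀.
h=∫₀ˣh₀: take L = L₀·Dx.
L = 4·Dx + (4 + 24·x + 48·x^2 + 32·x^3)·Dx^2 + (1 + 8·x + 24·x^2 + 32·x^3 + 16·x^4)·Dx^3  (order 3).
h: a_k = 0, 0, -3, 4, -5, 24/5, …
ICs: h(0) = 0, h′(0) = 0, h′′(0) = -6.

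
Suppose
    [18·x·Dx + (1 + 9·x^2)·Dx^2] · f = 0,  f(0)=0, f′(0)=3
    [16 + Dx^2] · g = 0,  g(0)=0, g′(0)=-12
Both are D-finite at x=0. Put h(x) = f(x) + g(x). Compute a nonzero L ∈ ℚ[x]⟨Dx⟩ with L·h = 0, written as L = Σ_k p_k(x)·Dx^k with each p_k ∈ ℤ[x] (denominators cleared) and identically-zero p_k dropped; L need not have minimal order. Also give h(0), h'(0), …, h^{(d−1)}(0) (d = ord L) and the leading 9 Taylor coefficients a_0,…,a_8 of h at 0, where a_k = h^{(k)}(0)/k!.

L = (-13248·x + 181440·x^3 + 186624·x^5)·Dx + (-16 + 6048·x^2 + 66096·x^4 + 93312·x^6)·Dx^2 + (-828·x + 11340·x^3 + 11664·x^5)·Dx^3 + (-1 + 378·x^2 + 4131·x^4 + 5832·x^6)·Dx^4  (order 4).
h: a_k = 0, -9, 0, 23, 0, 23, 0, -31781/105, 0, …
ICs: h(0) = 0, h′(0) = -9, h′′(0) = 0, h′′′(0) = 138.

f: a_k = 0, 3, 0, -9, 0, 243/5, 0, -2187/7, 0, …
g: a_k = 0, -12, 0, 32, 0, -128/5, 0, 1024/105, 0, …
h₀=f+g: left-lcm gives L₀, ord ≤ 4.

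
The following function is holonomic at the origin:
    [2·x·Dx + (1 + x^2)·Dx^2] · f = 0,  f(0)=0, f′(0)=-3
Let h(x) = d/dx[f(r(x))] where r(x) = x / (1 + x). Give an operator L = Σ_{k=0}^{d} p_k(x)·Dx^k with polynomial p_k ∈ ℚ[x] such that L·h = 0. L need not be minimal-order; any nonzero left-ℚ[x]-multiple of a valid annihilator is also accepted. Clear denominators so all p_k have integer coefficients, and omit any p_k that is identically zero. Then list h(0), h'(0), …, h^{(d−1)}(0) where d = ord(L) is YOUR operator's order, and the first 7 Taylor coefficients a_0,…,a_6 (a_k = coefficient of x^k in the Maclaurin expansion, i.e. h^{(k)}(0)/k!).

L = (2 + 4·x) + (1 + 2·x + 2·x^2)·Dx  (order 1).
h: a_k = -3, 6, -6, 0, 12, -24, 24, …
ICs: h(0) = -3.

f: a_k = 0, -3, 0, 1, 0, -3/5, 0, …
f∘r: x↦r, Dx↦Dx/r' in L_f ⇒ L₀.
h₀' ⇒ L via d/dx closure of L₀.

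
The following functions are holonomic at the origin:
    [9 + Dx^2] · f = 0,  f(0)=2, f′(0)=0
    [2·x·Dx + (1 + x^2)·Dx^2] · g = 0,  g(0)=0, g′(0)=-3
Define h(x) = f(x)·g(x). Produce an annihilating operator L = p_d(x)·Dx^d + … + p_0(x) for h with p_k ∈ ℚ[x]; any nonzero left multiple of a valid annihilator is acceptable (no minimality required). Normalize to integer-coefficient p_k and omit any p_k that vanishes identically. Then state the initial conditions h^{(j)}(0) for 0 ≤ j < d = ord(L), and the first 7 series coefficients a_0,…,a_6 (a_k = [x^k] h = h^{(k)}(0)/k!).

f: a_k = 2, 0, -9, 0, 27/4, 0, -81/40, …
g: a_k = 0, -3, 0, 1, 0, -3/5, 0, …
Sym-product of L_f,L_g gives L₀ (≤ ord 4).
L = (1170 + 3834·x^2 + 4779·x^4 + 2916·x^6 + 729·x^8) + (396·x + 1044·x^3 + 972·x^5 + 324·x^7)·Dx + (220 + 768·x^2 + 1026·x^4 + 648·x^6 + 162·x^8)·Dx^2 + (44·x + 116·x^3 + 108·x^5 + 36·x^7)·Dx^3 + (10 + 38·x^2 + 55·x^4 + 36·x^6 + 9·x^8)·Dx^4  (order 4).
h: a_k = 0, -6, 0, 29, 0, -609/20, 0, …
ICs: h(0) = 0, h′(0) = -6, h′′(0) = 0, h′′′(0) = 174.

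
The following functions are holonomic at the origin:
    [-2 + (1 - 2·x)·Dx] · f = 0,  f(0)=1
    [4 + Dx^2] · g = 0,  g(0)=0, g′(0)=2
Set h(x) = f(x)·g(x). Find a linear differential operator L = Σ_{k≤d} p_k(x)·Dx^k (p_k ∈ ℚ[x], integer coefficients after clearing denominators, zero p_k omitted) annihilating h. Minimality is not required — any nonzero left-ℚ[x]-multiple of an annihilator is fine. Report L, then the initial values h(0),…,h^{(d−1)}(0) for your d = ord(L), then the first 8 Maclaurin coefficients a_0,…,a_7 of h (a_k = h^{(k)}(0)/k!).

f: a_k = 1, 2, 4, 8, 16, 32, 64, 128, …
g: a_k = 0, 2, 0, -4/3, 0, 4/15, 0, -8/315, …
f·g: L₀ = L_f ⊗_s L_g, ord ≤ 1·2.
L = (-4 + 8·x) + 4·Dx + (-1 + 2·x)·Dx^2  (order 2).
h: a_k = 0, 2, 4, 20/3, 40/3, 404/15, 808/15, 33928/315, …
ICs: h(0) = 0, h′(0) = 2.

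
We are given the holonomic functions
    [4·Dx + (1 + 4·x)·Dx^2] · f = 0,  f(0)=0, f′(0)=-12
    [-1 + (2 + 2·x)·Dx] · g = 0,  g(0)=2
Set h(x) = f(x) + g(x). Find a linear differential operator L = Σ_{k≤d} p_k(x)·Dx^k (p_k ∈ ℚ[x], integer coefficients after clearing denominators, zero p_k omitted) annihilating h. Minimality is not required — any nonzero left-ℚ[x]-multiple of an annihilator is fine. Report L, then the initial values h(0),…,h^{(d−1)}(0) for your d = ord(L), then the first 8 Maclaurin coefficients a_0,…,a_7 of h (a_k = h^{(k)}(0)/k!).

L = (52 + 16·x)·Dx + (125 + 232·x + 80·x^2)·Dx^2 + (14 + 78·x + 96·x^2 + 32·x^3)·Dx^3  (order 3).
h: a_k = 2, -11, 95/4, -511/8, 12283/64, -393181/640, 1048555/512, -50331417/7168, …
ICs: h(0) = 2, h′(0) = -11, h′′(0) = 95/2.

f: a_k = 0, -12, 24, -64, 192, -3072/5, 2048, -49152/7, …
g: a_k = 2, 1, -1/4, 1/8, -5/64, 7/128, -21/512, 33/1024, …
Sum ⇒ L₀ = lclm(L_f,L_g) in ℚ(x)⟨Dx⟩.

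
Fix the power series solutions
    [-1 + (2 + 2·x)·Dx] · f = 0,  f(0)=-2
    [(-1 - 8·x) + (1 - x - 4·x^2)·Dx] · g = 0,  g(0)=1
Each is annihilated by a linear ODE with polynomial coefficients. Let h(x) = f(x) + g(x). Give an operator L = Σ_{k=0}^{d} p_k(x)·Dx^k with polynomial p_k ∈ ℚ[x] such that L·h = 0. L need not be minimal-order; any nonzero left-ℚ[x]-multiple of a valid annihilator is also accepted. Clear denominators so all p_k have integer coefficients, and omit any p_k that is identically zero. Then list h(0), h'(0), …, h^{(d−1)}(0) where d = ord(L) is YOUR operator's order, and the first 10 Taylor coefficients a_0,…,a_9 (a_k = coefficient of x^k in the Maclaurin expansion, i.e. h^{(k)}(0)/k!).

f: a_k = -2, -1, 1/4, -1/8, 5/64, -7/128, 21/512, -33/1024, 429/16384, -715/32768, …
g: a_k = 1, 1, 5, 9, 29, 65, 181, 441, 1165, 2929, …
h₀=f+g: left-lcm gives L₀, ord ≤ 2.
L = (21 + 75·x + 228·x^2 + 160·x^3) + (-41 - 174·x - 609·x^2 - 872·x^3 - 400·x^4)·Dx + (2 + 38·x + 30·x^2 - 198·x^3 - 352·x^4 - 160·x^5)·Dx^2  (order 2).
h: a_k = -1, 0, 21/4, 71/8, 1861/64, 8313/128, 92693/512, 451551/1024, 19087789/16384, 95976757/32768, …
ICs: h(0) = -1, h′(0) = 0.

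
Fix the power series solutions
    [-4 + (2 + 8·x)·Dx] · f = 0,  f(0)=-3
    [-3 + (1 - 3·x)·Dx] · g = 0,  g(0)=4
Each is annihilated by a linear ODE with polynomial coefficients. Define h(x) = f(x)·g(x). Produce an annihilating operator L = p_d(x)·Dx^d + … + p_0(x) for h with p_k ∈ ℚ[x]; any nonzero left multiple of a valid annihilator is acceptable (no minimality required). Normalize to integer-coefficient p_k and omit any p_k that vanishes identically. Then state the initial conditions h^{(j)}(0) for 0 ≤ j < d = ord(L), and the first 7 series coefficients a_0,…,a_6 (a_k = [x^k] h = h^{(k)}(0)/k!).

f: a_k = -3, -6, 6, -12, 30, -84, 252, …
g: a_k = 4, 12, 36, 108, 324, 972, 2916, …
Sym-product of L_f,L_g gives L₀ (≤ ord 1).
L = (5 + 6·x) + (-1 - x + 12·x^2)·Dx  (order 1).
h: a_k = -12, -60, -156, -516, -1428, -4620, -12852, …
ICs: h(0) = -12.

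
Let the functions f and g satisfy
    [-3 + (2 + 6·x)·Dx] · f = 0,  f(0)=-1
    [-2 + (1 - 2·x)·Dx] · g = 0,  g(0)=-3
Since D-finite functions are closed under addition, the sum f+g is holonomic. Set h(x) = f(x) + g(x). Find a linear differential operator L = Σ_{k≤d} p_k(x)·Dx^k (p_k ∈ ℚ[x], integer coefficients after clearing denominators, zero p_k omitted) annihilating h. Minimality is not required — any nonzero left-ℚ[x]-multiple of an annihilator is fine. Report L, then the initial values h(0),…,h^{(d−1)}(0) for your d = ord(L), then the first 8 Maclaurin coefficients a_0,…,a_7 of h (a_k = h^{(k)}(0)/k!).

L = (66 + 108·x) + (-41 - 156·x - 324·x^2)·Dx + (2 + 38·x + 24·x^2 - 216·x^3)·Dx^2  (order 2).
h: a_k = -4, -15/2, -87/8, -411/16, -5739/128, -26277/256, -181299/1024, -858603/2048, …
ICs: h(0) = -4, h′(0) = -15/2.

f: a_k = -1, -3/2, 9/8, -27/16, 405/128, -1701/256, 15309/1024, -72171/2048, …
g: a_k = -3, -6, -12, -24, -48, -96, -192, -384, …
Weyl lclm of L_f,L_g ⇒ L₀ (ord ≤ 2).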